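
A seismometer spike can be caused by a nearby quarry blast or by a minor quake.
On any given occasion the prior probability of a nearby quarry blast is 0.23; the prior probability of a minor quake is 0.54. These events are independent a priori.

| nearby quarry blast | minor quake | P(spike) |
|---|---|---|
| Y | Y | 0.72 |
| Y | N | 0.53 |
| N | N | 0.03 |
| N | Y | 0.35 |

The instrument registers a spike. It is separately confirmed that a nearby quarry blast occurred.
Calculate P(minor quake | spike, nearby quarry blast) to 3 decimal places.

Weight on minor quake=true, given the evidence: 0.72×0.54 = 0.388800
The normalizing constant is 0.53×0.46 + 0.72×0.54 = 0.632600
Posterior = 0.388800 / 0.632600 ≈ 0.615

P(minor quake | spike, nearby quarry blast) ≈ 0.615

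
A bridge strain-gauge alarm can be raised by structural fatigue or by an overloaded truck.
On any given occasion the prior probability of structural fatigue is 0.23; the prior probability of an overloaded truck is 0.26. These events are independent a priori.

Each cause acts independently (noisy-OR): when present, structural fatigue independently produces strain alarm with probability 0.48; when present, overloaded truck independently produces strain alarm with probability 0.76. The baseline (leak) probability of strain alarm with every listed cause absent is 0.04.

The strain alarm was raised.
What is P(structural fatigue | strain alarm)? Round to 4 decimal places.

Under noisy-OR, P(strain alarm | causes) = 1 − (1−0.04)·∏(1−qᵢ) over the active causes.
By total probability over the 4 (structural fatigue, overloaded truck) configurations:
  P(strain alarm) = 0.04*0.77*0.74 + 0.7696*0.77*0.26 + 0.5008*0.23*0.74 + 0.880192*0.23*0.26
        = 0.022792 + 0.154074 + 0.085236 + 0.052635 = 0.314737
Configurations with structural fatigue contribute 0.137871, so
  P(structural fatigue | strain alarm) = 0.137871 / 0.314737 ≈ 0.4381

P(structural fatigue | strain alarm) ≈ 0.4381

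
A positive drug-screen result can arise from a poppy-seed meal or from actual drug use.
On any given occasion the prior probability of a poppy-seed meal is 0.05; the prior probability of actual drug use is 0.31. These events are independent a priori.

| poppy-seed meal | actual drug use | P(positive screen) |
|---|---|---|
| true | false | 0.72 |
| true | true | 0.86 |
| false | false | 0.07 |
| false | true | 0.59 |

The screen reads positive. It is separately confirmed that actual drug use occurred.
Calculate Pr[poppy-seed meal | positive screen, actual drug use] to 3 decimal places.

Pr[poppy-seed meal | positive screen, actual drug use] ≈ 0.071

Enumerate both values of poppy-seed meal and weight by the priors:
  P(positive screen | actual drug use) = 0.59·0.95 + 0.86·0.05
        = 0.560500 + 0.043000 = 0.603500
The terms with poppy-seed meal present sum to 0.043000, so
  P(poppy-seed meal | positive screen, actual drug use) = 0.043000 / 0.603500 ≈ 0.071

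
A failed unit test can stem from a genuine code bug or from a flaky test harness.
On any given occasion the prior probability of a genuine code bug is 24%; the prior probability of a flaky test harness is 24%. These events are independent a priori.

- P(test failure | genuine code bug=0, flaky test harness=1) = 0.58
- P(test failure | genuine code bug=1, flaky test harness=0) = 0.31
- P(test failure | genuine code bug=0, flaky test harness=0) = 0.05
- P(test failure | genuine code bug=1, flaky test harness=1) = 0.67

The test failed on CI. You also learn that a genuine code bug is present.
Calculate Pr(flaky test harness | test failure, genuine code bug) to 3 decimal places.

P(test failure | genuine code bug) = 0.31·0.76 + 0.67·0.24 = 0.235600 + 0.160800 = 0.396400
Of this, 0.160800 comes from 0.67·0.24 (the flaky test harness=true cases).
P(flaky test harness | test failure, genuine code bug) = 0.160800 / 0.396400 ≈ 0.406

Pr(flaky test harness | test failure, genuine code bug) ≈ 0.406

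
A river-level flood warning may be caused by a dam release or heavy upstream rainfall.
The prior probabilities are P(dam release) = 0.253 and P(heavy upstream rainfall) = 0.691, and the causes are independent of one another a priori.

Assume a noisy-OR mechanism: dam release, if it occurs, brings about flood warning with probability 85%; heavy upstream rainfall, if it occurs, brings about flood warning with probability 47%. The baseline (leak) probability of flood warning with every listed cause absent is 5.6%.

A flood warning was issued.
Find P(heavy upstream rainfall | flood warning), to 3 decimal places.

Under noisy-OR, P(flood warning | causes) = 1 − (1−0.056)·∏(1−qᵢ) over the active causes.
Sum P(flood warning|·) weighted by the priors over the 4 (dam release, heavy upstream rainfall) configurations:
  P(flood warning) = 0.056*0.747*0.309 + 0.49968*0.747*0.691 + 0.8584*0.253*0.309 + 0.924952*0.253*0.691
        = 0.012926 + 0.257923 + 0.067107 + 0.161703 = 0.499659
Configurations with heavy upstream rainfall contribute 0.419626, so
  P(heavy upstream rainfall | flood warning) = 0.419626 / 0.499659 ≈ 0.840

P(heavy upstream rainfall | flood warning) ≈ 0.840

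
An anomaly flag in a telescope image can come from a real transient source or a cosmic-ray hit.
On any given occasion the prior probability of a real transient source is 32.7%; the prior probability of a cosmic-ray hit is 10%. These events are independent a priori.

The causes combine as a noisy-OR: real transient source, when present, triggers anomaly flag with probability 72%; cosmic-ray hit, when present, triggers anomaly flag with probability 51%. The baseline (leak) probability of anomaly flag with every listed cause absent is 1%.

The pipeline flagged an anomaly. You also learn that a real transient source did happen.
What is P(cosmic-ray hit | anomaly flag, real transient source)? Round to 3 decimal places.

P(cosmic-ray hit | anomaly flag, real transient source) ≈ 0.117

Under noisy-OR, P(anomaly flag | causes) = 1 − (1−0.01)·∏(1−qᵢ) over the active causes.
Enumerate both values of cosmic-ray hit and weight by the priors:
  P(anomaly flag | real transient source) = 0.7228×0.9 + 0.864172×0.1
        = 0.650520 + 0.086417 = 0.736937
Configurations with cosmic-ray hit contribute 0.086417, so
  P(cosmic-ray hit | anomaly flag, real transient source) = 0.086417 / 0.736937 ≈ 0.117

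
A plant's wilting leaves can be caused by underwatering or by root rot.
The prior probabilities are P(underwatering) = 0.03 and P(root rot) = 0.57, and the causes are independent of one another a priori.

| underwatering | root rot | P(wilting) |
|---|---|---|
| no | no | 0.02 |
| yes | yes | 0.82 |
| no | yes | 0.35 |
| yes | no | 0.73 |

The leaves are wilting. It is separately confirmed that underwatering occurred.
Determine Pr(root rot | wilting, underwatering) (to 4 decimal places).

Pr(root rot | wilting, underwatering) ≈ 0.5982

Enumerate both values of root rot and weight by the priors:
  P(wilting | underwatering) = 0.73×0.43 + 0.82×0.57
        = 0.313900 + 0.467400 = 0.781300
Keeping only the root rot-present terms gives 0.467400, so
  P(root rot | wilting, underwatering) = 0.467400 / 0.781300 ≈ 0.5982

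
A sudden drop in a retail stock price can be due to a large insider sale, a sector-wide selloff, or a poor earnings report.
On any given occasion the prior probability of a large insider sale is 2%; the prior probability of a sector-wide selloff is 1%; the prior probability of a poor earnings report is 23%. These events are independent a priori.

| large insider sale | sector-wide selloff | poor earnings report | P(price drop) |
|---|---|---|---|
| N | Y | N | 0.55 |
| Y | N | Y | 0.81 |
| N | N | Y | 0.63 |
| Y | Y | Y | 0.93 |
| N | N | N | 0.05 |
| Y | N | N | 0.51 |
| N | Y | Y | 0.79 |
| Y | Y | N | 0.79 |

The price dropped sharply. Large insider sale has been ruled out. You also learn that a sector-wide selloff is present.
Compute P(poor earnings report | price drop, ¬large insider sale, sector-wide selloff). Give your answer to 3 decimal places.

P(poor earnings report | price drop, ¬large insider sale, sector-wide selloff) ≈ 0.300

Numerator (weight on configurations with poor earnings report): 0.79*0.23 = 0.181700
Normalizer over all consistent configurations: 0.55*0.77 + 0.79*0.23 = 0.605200
Posterior = 0.181700 / 0.605200 ≈ 0.300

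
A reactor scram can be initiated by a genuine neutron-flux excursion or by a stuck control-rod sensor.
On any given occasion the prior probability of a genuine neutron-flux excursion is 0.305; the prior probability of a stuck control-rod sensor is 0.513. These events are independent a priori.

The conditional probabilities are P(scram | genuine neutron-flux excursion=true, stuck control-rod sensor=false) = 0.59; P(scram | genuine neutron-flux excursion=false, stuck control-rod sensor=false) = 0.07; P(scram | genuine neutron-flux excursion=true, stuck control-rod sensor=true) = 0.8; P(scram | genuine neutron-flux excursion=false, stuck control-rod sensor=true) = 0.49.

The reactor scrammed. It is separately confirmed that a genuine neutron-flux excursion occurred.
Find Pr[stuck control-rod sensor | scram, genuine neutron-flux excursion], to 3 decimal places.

P(scram | genuine neutron-flux excursion) = 0.59·0.487 + 0.8·0.513 = 0.287330 + 0.410400 = 0.697730
Of this, 0.410400 comes from 0.8·0.513 (the stuck control-rod sensor=true cases).
So P(stuck control-rod sensor | scram, genuine neutron-flux excursion) = 0.410400/0.697730 ≈ 0.588.

Pr[stuck control-rod sensor | scram, genuine neutron-flux excursion] ≈ 0.588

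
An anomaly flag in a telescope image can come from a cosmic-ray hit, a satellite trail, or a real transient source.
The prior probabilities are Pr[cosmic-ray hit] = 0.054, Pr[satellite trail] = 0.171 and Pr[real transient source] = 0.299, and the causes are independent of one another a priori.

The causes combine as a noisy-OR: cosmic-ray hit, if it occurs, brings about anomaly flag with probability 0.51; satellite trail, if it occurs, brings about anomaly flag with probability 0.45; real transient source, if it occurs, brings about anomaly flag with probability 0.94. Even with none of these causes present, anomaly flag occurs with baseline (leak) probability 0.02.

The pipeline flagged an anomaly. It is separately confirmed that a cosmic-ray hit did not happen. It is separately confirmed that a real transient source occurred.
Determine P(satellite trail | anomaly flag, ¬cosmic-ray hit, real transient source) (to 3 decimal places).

Under noisy-OR, P(anomaly flag | causes) = 1 − (1−0.02)·∏(1−qᵢ) over the active causes.
Sum P(anomaly flag|·) weighted by the priors over both values of satellite trail:
  P(anomaly flag | ¬cosmic-ray hit, real transient source) = 0.9412×0.829 + 0.96766×0.171
        = 0.780255 + 0.165470 = 0.945725
Configurations with satellite trail contribute 0.165470, so
  P(satellite trail | anomaly flag, ¬cosmic-ray hit, real transient source) = 0.165470 / 0.945725 ≈ 0.175

P(satellite trail | anomaly flag, ¬cosmic-ray hit, real transient source) ≈ 0.175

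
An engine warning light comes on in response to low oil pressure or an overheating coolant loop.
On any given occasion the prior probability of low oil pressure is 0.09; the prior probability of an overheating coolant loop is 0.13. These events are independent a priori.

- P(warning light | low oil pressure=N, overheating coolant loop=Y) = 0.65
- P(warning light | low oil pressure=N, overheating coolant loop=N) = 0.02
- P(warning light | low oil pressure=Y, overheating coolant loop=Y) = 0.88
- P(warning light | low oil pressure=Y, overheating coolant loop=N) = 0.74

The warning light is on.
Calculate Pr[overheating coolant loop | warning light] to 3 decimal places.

Pr[overheating coolant loop | warning light] ≈ 0.542

P(warning light) = 0.02·0.91·0.87 + 0.65·0.91·0.13 + 0.74·0.09·0.87 + 0.88·0.09·0.13 = 0.015834 + 0.076895 + 0.057942 + 0.010296 = 0.160967
The overheating coolant loop-present share is 0.076895 + 0.010296 = 0.087191.
So P(overheating coolant loop | warning light) = 0.087191/0.160967 ≈ 0.542.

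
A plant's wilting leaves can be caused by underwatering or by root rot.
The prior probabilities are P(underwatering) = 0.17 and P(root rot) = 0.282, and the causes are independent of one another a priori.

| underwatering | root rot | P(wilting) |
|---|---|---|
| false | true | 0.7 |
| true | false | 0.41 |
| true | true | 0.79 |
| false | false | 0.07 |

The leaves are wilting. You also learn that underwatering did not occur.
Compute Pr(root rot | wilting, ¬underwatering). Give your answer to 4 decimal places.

Sum P(wilting|·) weighted by the priors over both values of root rot:
  P(wilting | ¬underwatering) = 0.07·0.718 + 0.7·0.282
        = 0.050260 + 0.197400 = 0.247660
Keeping only the root rot-present terms gives 0.197400, so
  P(root rot | wilting, ¬underwatering) = 0.197400 / 0.247660 ≈ 0.7971

Pr(root rot | wilting, ¬underwatering) ≈ 0.7971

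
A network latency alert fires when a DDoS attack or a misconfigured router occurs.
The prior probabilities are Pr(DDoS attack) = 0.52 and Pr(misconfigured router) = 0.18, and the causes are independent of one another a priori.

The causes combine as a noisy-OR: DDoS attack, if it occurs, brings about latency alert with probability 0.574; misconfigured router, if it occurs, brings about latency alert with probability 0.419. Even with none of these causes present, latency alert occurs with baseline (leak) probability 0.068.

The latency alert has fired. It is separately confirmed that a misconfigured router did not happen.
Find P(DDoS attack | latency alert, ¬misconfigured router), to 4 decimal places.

Under noisy-OR, P(latency alert | causes) = 1 − (1−0.068)·∏(1−qᵢ) over the active causes.
P(latency alert | ¬misconfigured router) = 0.068·0.48 + 0.602968·0.52 = 0.032640 + 0.313543 = 0.346183
Of this, 0.313543 comes from 0.602968·0.52 (the DDoS attack=true cases).
P(DDoS attack | latency alert, ¬misconfigured router) = 0.313543 / 0.346183 ≈ 0.9057

P(DDoS attack | latency alert, ¬misconfigured router) ≈ 0.9057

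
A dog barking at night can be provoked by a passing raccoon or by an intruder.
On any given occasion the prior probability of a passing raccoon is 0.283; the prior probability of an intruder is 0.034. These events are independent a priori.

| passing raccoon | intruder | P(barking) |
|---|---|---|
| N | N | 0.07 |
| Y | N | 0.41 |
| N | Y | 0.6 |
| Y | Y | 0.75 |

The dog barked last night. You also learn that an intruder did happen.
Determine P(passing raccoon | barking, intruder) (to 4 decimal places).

Weight on passing raccoon=true, given the evidence: 0.75×0.283 = 0.212250
Normalizer over all consistent configurations: 0.6×0.717 + 0.75×0.283 = 0.642450
Posterior = 0.212250 / 0.642450 ≈ 0.3304

P(passing raccoon | barking, intruder) ≈ 0.3304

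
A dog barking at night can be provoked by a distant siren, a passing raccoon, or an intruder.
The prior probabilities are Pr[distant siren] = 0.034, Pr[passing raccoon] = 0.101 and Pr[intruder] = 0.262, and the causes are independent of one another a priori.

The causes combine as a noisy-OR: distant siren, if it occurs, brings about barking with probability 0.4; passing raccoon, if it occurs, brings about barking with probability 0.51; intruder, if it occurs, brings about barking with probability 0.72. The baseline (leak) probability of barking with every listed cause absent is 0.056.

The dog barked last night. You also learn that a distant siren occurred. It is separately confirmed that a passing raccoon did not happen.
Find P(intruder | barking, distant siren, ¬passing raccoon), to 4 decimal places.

Under noisy-OR, P(barking | causes) = 1 − (1−0.056)·∏(1−qᵢ) over the active causes.
Enumerate both values of intruder and weight by the priors:
  P(barking | distant siren, ¬passing raccoon) = 0.4336*0.738 + 0.841408*0.262
        = 0.319997 + 0.220449 = 0.540446
Configurations with intruder contribute 0.220449, so
  P(intruder | barking, distant siren, ¬passing raccoon) = 0.220449 / 0.540446 ≈ 0.4079

P(intruder | barking, distant siren, ¬passing raccoon) ≈ 0.4079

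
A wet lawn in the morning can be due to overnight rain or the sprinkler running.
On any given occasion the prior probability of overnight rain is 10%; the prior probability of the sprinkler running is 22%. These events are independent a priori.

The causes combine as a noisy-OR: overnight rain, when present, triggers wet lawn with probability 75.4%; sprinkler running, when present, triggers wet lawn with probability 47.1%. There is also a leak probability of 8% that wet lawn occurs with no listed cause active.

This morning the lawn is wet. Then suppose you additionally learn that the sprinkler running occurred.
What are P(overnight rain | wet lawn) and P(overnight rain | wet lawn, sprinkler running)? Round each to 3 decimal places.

P(overnight rain | wet lawn) ≈ 0.336; P(overnight rain | wet lawn, sprinkler running) ≈ 0.160

Under noisy-OR, P(wet lawn | causes) = 1 − (1−0.08)·∏(1−qᵢ) over the active causes.
P(wet lawn) = 0.08*0.9*0.78 + 0.51332*0.9*0.22 + 0.77368*0.1*0.78 + 0.880277*0.1*0.22 = 0.056160 + 0.101637 + 0.060347 + 0.019366 = 0.237510
Of this, 0.079713 comes from 0.060347 + 0.019366 (the overnight rain=true cases).
Hence the posterior is 0.079713/0.237510 ≈ 0.336.

Now also conditioning on sprinkler running=true:
Numerator (weight on configurations with overnight rain): 0.880277×0.1 = 0.088028
Denominator P(wet lawn | sprinkler running): 0.51332×0.9 + 0.880277×0.1 = 0.550016
P(overnight rain | wet lawn, sprinkler running) = 0.088028/0.550016 ≈ 0.160
— sprinkler running explains away the evidence for overnight rain.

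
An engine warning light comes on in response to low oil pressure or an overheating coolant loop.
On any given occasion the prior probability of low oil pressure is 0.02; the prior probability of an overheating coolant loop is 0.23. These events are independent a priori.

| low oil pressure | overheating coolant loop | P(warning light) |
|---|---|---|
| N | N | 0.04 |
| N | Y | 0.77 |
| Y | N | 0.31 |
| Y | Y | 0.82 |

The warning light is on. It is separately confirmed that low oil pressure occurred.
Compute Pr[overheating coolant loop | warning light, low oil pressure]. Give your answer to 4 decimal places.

Pr[overheating coolant loop | warning light, low oil pressure] ≈ 0.4414

Enumerate both values of overheating coolant loop and weight by the priors:
  P(warning light | low oil pressure) = 0.31*0.77 + 0.82*0.23
        = 0.238700 + 0.188600 = 0.427300
Configurations with overheating coolant loop contribute 0.188600, so
  P(overheating coolant loop | warning light, low oil pressure) = 0.188600 / 0.427300 ≈ 0.4414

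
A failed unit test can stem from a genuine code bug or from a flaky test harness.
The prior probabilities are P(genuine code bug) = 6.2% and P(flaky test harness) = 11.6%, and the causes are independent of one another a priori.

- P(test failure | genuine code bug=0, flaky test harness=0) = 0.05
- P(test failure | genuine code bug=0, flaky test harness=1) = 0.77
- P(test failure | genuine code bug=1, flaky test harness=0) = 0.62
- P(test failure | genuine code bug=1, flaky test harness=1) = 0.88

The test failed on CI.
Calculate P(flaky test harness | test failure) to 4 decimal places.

P(flaky test harness | test failure) ≈ 0.5443

P(test failure) = 0.05·0.938·0.884 + 0.77·0.938·0.116 + 0.62·0.062·0.884 + 0.88·0.062·0.116 = 0.041460 + 0.083782 + 0.033981 + 0.006329 = 0.165552
Of this, 0.090111 comes from 0.083782 + 0.006329 (the flaky test harness=true cases).
Hence the posterior is 0.090111/0.165552 ≈ 0.5443.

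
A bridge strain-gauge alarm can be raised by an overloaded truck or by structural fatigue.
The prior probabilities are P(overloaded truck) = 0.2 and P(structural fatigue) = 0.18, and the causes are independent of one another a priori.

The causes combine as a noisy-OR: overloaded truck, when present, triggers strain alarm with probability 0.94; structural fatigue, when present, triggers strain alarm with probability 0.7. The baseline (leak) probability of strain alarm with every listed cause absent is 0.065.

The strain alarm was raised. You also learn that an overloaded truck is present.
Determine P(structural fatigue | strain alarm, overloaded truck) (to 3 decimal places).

Under noisy-OR, P(strain alarm | causes) = 1 − (1−0.065)·∏(1−qᵢ) over the active causes.
For the numerator, keep only structural fatigue=true terms: 0.98317·0.18 = 0.176971
Denominator P(strain alarm | overloaded truck): 0.9439·0.82 + 0.98317·0.18 = 0.950969
P(structural fatigue | strain alarm, overloaded truck) = 0.176971/0.950969 ≈ 0.186

P(structural fatigue | strain alarm, overloaded truck) ≈ 0.186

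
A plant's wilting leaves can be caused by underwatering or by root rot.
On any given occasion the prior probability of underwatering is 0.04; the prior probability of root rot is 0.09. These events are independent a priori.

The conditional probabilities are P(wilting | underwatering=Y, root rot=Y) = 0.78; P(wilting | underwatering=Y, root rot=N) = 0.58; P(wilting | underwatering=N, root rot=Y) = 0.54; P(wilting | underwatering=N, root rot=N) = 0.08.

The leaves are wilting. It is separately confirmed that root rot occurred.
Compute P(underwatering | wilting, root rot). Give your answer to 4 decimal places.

P(underwatering | wilting, root rot) ≈ 0.0568

P(wilting | root rot) = 0.54·0.96 + 0.78·0.04 = 0.518400 + 0.031200 = 0.549600
The underwatering-present share is 0.78·0.04 = 0.031200.
So P(underwatering | wilting, root rot) = 0.031200/0.549600 ≈ 0.0568.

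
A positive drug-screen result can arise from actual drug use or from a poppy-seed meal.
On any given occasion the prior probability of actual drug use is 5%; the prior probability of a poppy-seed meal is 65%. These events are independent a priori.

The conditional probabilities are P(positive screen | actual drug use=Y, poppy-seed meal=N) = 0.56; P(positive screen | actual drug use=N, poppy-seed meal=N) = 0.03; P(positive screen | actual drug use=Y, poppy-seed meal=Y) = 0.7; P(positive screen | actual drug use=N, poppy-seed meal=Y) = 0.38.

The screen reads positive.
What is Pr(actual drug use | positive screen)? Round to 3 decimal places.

P(positive screen) = 0.03×0.95×0.35 + 0.38×0.95×0.65 + 0.56×0.05×0.35 + 0.7×0.05×0.65 = 0.009975 + 0.234650 + 0.009800 + 0.022750 = 0.277175
Restricting to configurations with actual drug use present: 0.009800 + 0.022750 = 0.032550.
Hence the posterior is 0.032550/0.277175 ≈ 0.117.

Pr(actual drug use | positive screen) ≈ 0.117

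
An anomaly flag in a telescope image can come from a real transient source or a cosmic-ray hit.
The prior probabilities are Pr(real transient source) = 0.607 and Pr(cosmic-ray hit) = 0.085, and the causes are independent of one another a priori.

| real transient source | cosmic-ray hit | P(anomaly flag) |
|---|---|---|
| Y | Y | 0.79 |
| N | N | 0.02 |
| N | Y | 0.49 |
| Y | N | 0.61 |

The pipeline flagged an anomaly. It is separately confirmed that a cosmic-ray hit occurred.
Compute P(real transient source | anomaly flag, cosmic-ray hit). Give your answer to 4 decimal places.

P(anomaly flag | cosmic-ray hit) = 0.49*0.393 + 0.79*0.607 = 0.192570 + 0.479530 = 0.672100
Of this, 0.479530 comes from 0.79*0.607 (the real transient source=true cases).
Hence the posterior is 0.479530/0.672100 ≈ 0.7135.

P(real transient source | anomaly flag, cosmic-ray hit) ≈ 0.7135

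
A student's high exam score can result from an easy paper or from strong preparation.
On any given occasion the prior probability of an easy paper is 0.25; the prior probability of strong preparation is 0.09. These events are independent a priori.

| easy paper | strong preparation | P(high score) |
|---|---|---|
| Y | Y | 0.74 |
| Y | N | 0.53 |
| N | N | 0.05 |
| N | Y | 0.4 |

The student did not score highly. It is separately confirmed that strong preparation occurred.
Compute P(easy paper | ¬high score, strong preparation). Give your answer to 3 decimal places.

Weight on easy paper=true, given the evidence: 0.26·0.25 = 0.065000
Denominator P(¬high score | strong preparation): 0.6·0.75 + 0.26·0.25 = 0.515000
P(easy paper | ¬high score, strong preparation) = 0.065000/0.515000 ≈ 0.126

P(easy paper | ¬high score, strong preparation) ≈ 0.126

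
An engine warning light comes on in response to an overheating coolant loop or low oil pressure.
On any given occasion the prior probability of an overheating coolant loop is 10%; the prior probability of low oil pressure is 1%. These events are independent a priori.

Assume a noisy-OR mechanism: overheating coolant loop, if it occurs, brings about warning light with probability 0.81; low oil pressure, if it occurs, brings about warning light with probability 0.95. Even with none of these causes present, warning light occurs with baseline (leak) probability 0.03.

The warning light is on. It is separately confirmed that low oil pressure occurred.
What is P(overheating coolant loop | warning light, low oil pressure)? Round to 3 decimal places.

P(overheating coolant loop | warning light, low oil pressure) ≈ 0.104

Under noisy-OR, P(warning light | causes) = 1 − (1−0.03)·∏(1−qᵢ) over the active causes.
By total probability over both values of overheating coolant loop:
  P(warning light | low oil pressure) = 0.9515*0.9 + 0.990785*0.1
        = 0.856350 + 0.099079 = 0.955429
Keeping only the overheating coolant loop-present terms gives 0.099079, so
  P(overheating coolant loop | warning light, low oil pressure) = 0.099079 / 0.955429 ≈ 0.104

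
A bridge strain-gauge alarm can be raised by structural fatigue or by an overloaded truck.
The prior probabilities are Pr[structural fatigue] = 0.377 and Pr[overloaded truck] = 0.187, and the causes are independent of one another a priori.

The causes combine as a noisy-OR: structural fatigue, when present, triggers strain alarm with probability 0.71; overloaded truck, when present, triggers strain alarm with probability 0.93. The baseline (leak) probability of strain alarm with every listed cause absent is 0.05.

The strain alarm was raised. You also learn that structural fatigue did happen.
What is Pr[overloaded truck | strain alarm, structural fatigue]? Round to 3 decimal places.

Pr[overloaded truck | strain alarm, structural fatigue] ≈ 0.237

Under noisy-OR, P(strain alarm | causes) = 1 − (1−0.05)·∏(1−qᵢ) over the active causes.
Enumerate both values of overloaded truck and weight by the priors:
  P(strain alarm | structural fatigue) = 0.7245*0.813 + 0.980715*0.187
        = 0.589019 + 0.183394 = 0.772413
Configurations with overloaded truck contribute 0.183394, so
  P(overloaded truck | strain alarm, structural fatigue) = 0.183394 / 0.772413 ≈ 0.237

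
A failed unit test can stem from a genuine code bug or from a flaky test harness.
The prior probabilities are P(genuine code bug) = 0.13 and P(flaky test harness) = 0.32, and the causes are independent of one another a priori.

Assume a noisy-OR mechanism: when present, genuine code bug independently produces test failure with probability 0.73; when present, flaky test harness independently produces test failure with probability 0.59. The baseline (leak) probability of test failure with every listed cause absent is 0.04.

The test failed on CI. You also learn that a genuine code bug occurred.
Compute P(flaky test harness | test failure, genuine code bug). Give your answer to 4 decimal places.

Under noisy-OR, P(test failure | causes) = 1 − (1−0.04)·∏(1−qᵢ) over the active causes.
By total probability over both values of flaky test harness:
  P(test failure | genuine code bug) = 0.7408×0.68 + 0.893728×0.32
        = 0.503744 + 0.285993 = 0.789737
The terms with flaky test harness present sum to 0.285993, so
  P(flaky test harness | test failure, genuine code bug) = 0.285993 / 0.789737 ≈ 0.3621

P(flaky test harness | test failure, genuine code bug) ≈ 0.3621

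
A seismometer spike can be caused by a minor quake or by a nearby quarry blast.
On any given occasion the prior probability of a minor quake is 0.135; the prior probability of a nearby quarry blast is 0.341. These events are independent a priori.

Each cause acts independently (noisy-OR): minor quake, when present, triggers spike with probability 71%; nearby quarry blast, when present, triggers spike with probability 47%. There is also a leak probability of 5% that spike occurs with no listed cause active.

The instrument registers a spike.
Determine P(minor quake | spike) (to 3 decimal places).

Under noisy-OR, P(spike | causes) = 1 − (1−0.05)·∏(1−qᵢ) over the active causes.
Enumerate the 4 (minor quake, nearby quarry blast) configurations and weight by the priors:
  P(spike) = 0.05×0.865×0.659 + 0.4965×0.865×0.341 + 0.7245×0.135×0.659 + 0.853985×0.135×0.341
        = 0.028502 + 0.146450 + 0.064455 + 0.039313 = 0.278720
Keeping only the minor quake-present terms gives 0.103768, so
  P(minor quake | spike) = 0.103768 / 0.278720 ≈ 0.372

P(minor quake | spike) ≈ 0.372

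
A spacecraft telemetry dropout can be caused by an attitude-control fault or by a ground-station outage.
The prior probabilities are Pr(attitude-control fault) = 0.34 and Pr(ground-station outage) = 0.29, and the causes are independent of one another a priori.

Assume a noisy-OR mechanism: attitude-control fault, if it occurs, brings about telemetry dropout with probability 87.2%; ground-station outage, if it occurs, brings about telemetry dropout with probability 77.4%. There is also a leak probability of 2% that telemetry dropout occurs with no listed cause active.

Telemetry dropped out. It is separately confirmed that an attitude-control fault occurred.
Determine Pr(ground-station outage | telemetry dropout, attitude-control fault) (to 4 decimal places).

Under noisy-OR, P(telemetry dropout | causes) = 1 − (1−0.02)·∏(1−qᵢ) over the active causes.
For the numerator, keep only ground-station outage=true terms: 0.971651·0.29 = 0.281779
Denominator P(telemetry dropout | attitude-control fault): 0.87456·0.71 + 0.971651·0.29 = 0.902717
Posterior = 0.281779 / 0.902717 ≈ 0.3121

Pr(ground-station outage | telemetry dropout, attitude-control fault) ≈ 0.3121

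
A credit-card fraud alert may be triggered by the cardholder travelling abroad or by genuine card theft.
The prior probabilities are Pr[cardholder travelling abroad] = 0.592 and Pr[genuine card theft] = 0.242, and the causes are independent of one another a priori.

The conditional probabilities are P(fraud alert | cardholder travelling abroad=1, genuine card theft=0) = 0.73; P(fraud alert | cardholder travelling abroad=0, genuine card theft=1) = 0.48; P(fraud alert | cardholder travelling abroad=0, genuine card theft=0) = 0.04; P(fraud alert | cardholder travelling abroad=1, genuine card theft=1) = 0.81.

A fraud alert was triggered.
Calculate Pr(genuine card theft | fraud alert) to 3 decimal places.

Pr(genuine card theft | fraud alert) ≈ 0.325

Sum P(fraud alert|·) weighted by the priors over the 4 (cardholder travelling abroad, genuine card theft) configurations:
  P(fraud alert) = 0.04×0.408×0.758 + 0.48×0.408×0.242 + 0.73×0.592×0.758 + 0.81×0.592×0.242
        = 0.012371 + 0.047393 + 0.327577 + 0.116044 = 0.503385
The terms with genuine card theft present sum to 0.163437, so
  P(genuine card theft | fraud alert) = 0.163437 / 0.503385 ≈ 0.325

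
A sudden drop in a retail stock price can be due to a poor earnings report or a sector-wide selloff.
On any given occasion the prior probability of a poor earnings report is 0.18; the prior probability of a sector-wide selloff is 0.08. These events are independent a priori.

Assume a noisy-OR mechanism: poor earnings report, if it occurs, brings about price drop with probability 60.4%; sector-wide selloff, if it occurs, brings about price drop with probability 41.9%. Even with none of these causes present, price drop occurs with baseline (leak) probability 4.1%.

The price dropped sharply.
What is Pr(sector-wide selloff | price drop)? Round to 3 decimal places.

Under noisy-OR, P(price drop | causes) = 1 − (1−0.041)·∏(1−qᵢ) over the active causes.
For the numerator, keep only sector-wide selloff=true terms: 0.029049 + 0.011223 = 0.040272
The normalizing constant is 0.041×0.82×0.92 + 0.442821×0.82×0.08 + 0.620236×0.18×0.92 + 0.779357×0.18×0.08 = 0.173913
Posterior = 0.040272 / 0.173913 ≈ 0.232

Pr(sector-wide selloff | price drop) ≈ 0.232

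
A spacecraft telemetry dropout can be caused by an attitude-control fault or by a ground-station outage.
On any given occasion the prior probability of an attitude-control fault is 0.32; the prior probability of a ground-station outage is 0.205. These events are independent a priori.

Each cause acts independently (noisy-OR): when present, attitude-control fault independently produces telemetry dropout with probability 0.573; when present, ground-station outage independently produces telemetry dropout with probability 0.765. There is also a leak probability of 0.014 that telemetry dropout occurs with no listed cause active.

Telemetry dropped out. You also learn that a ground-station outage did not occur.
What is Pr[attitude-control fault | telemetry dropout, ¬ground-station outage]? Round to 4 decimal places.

Under noisy-OR, P(telemetry dropout | causes) = 1 − (1−0.014)·∏(1−qᵢ) over the active causes.
Enumerate both values of attitude-control fault and weight by the priors:
  P(telemetry dropout | ¬ground-station outage) = 0.014·0.68 + 0.578978·0.32
        = 0.009520 + 0.185273 = 0.194793
Keeping only the attitude-control fault-present terms gives 0.185273, so
  P(attitude-control fault | telemetry dropout, ¬ground-station outage) = 0.185273 / 0.194793 ≈ 0.9511

Pr[attitude-control fault | telemetry dropout, ¬ground-station outage] ≈ 0.9511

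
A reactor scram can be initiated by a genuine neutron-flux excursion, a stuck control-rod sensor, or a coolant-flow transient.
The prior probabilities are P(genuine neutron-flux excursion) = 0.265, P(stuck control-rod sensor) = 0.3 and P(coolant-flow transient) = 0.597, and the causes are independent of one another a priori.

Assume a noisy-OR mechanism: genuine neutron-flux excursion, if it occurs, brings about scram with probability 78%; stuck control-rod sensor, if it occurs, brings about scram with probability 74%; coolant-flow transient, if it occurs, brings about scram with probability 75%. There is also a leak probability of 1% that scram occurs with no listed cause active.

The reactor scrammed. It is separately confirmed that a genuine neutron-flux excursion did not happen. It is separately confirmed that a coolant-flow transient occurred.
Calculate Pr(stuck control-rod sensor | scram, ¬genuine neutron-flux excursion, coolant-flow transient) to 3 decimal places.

Under noisy-OR, P(scram | causes) = 1 − (1−0.01)·∏(1−qᵢ) over the active causes.
P(scram | ¬genuine neutron-flux excursion, coolant-flow transient) = 0.7525*0.7 + 0.93565*0.3 = 0.526750 + 0.280695 = 0.807445
The stuck control-rod sensor-present share is 0.93565*0.3 = 0.280695.
Hence the posterior is 0.280695/0.807445 ≈ 0.348.

Pr(stuck control-rod sensor | scram, ¬genuine neutron-flux excursion, coolant-flow transient) ≈ 0.348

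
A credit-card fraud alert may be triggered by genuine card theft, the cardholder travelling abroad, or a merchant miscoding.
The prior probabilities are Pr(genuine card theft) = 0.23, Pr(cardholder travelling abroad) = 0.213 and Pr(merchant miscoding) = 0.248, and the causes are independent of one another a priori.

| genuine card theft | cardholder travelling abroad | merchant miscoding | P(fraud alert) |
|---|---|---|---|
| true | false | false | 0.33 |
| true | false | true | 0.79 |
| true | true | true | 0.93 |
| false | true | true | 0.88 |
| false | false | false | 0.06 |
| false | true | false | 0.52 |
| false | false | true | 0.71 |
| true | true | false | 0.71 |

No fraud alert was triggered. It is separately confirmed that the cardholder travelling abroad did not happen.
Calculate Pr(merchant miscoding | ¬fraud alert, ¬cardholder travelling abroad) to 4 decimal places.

Pr(merchant miscoding | ¬fraud alert, ¬cardholder travelling abroad) ≈ 0.0926

By total probability over the 4 (genuine card theft, merchant miscoding) configurations:
  P(¬fraud alert | ¬cardholder travelling abroad) = 0.94·0.77·0.752 + 0.29·0.77·0.248 + 0.67·0.23·0.752 + 0.21·0.23·0.248
        = 0.544298 + 0.055378 + 0.115883 + 0.011978 = 0.727537
Keeping only the merchant miscoding-present terms gives 0.067356, so
  P(merchant miscoding | ¬fraud alert, ¬cardholder travelling abroad) = 0.067356 / 0.727537 ≈ 0.0926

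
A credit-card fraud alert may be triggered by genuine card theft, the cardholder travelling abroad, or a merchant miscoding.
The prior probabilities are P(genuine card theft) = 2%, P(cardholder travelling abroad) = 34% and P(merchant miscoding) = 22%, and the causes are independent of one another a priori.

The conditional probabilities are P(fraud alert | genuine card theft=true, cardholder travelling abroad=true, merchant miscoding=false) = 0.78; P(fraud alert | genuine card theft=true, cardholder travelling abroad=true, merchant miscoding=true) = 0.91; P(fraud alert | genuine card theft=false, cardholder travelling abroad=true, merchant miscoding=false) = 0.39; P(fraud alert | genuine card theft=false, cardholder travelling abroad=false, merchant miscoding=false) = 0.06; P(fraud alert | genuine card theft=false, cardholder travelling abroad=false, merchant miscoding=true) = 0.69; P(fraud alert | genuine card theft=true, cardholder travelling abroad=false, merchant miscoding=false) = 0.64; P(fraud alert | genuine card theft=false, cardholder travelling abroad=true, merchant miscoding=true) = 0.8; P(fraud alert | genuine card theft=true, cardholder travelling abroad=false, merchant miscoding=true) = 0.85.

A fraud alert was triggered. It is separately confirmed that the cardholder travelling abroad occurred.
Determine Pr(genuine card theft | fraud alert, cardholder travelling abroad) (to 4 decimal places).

Pr(genuine card theft | fraud alert, cardholder travelling abroad) ≈ 0.0332

Weight on genuine card theft=true, given the evidence: 0.012168 + 0.004004 = 0.016172
Normalizer over all consistent configurations: 0.39·0.98·0.78 + 0.8·0.98·0.22 + 0.78·0.02·0.78 + 0.91·0.02·0.22 = 0.486768
P(genuine card theft | fraud alert, cardholder travelling abroad) = 0.016172/0.486768 ≈ 0.0332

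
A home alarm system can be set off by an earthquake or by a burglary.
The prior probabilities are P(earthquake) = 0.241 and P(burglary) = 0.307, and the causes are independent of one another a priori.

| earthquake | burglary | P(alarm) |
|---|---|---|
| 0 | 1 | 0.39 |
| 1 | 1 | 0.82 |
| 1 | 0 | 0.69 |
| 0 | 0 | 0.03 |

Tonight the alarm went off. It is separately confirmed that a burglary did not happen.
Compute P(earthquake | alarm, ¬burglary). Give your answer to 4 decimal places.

P(earthquake | alarm, ¬burglary) ≈ 0.8796

Sum P(alarm|·) weighted by the priors over both values of earthquake:
  P(alarm | ¬burglary) = 0.03×0.759 + 0.69×0.241
        = 0.022770 + 0.166290 = 0.189060
Configurations with earthquake contribute 0.166290, so
  P(earthquake | alarm, ¬burglary) = 0.166290 / 0.189060 ≈ 0.8796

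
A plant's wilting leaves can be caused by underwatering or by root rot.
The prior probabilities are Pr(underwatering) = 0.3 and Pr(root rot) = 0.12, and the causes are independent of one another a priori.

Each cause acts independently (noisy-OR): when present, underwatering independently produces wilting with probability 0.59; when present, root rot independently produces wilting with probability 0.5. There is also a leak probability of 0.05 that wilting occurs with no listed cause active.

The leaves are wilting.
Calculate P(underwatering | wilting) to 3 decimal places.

P(underwatering | wilting) ≈ 0.717

Under noisy-OR, P(wilting | causes) = 1 − (1−0.05)·∏(1−qᵢ) over the active causes.
Enumerate the 4 (underwatering, root rot) configurations and weight by the priors:
  P(wilting) = 0.05×0.7×0.88 + 0.525×0.7×0.12 + 0.6105×0.3×0.88 + 0.80525×0.3×0.12
        = 0.030800 + 0.044100 + 0.161172 + 0.028989 = 0.265061
The terms with underwatering present sum to 0.190161, so
  P(underwatering | wilting) = 0.190161 / 0.265061 ≈ 0.717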